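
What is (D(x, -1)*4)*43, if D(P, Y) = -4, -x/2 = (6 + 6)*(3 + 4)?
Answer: -688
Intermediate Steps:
x = -168 (x = -2*(6 + 6)*(3 + 4) = -24*7 = -2*84 = -168)
(D(x, -1)*4)*43 = -4*4*43 = -16*43 = -688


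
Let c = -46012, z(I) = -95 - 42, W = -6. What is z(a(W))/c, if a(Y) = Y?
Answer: 137/46012 ≈ 0.0029775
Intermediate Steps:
z(I) = -137
z(a(W))/c = -137/(-46012) = -137*(-1/46012) = 137/46012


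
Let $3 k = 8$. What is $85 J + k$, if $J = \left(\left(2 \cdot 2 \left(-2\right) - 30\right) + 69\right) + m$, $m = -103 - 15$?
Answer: $- \frac{22177}{3} \approx -7392.3$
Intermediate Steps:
$m = -118$ ($m = -103 - 15 = -118$)
$k = \frac{8}{3}$ ($k = \frac{1}{3} \cdot 8 = \frac{8}{3} \approx 2.6667$)
$J = -87$ ($J = \left(\left(2 \cdot 2 \left(-2\right) - 30\right) + 69\right) - 118 = \left(\left(4 \left(-2\right) - 30\right) + 69\right) - 118 = \left(\left(-8 - 30\right) + 69\right) - 118 = \left(-38 + 69\right) - 118 = 31 - 118 = -87$)
$85 J + k = 85 \left(-87\right) + \frac{8}{3} = -7395 + \frac{8}{3} = - \frac{22177}{3}$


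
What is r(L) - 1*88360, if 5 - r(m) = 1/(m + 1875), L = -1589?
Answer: -25269531/286 ≈ -88355.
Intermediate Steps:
r(m) = 5 - 1/(1875 + m) (r(m) = 5 - 1/(m + 1875) = 5 - 1/(1875 + m))
r(L) - 1*88360 = (9374 + 5*(-1589))/(1875 - 1589) - 1*88360 = (9374 - 7945)/286 - 88360 = (1/286)*1429 - 88360 = 1429/286 - 88360 = -25269531/286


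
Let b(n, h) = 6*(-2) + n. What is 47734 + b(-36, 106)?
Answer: 47686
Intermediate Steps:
b(n, h) = -12 + n
47734 + b(-36, 106) = 47734 + (-12 - 36) = 47734 - 48 = 47686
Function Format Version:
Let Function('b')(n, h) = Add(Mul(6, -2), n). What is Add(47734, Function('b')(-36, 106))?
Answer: 47686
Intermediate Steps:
Function('b')(n, h) = Add(-12, n)
Add(47734, Function('b')(-36, 106)) = Add(47734, Add(-12, -36)) = Add(47734, -48) = 47686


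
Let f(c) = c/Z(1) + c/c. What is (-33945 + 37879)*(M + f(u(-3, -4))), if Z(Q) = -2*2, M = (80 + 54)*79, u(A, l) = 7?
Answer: 83284747/2 ≈ 4.1642e+7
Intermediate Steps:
M = 10586 (M = 134*79 = 10586)
Z(Q) = -4
f(c) = 1 - c/4 (f(c) = c/(-4) + c/c = c*(-¼) + 1 = -c/4 + 1 = 1 - c/4)
(-33945 + 37879)*(M + f(u(-3, -4))) = (-33945 + 37879)*(10586 + (1 - ¼*7)) = 3934*(10586 + (1 - 7/4)) = 3934*(10586 - ¾) = 3934*(42341/4) = 83284747/2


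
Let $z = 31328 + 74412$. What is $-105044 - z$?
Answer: $-210784$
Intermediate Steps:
$z = 105740$
$-105044 - z = -105044 - 105740 = -210784$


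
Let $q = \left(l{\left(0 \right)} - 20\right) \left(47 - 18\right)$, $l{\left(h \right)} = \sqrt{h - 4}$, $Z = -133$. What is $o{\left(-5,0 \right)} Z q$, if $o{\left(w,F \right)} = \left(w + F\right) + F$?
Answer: $-385700 + 38570 i \approx -3.857 \cdot 10^{5} + 38570.0 i$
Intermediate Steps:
$o{\left(w,F \right)} = w + 2 F$ ($o{\left(w,F \right)} = \left(F + w\right) + F = w + 2 F$)
$l{\left(h \right)} = \sqrt{-4 + h}$
$q = -580 + 58 i$ ($q = \left(\sqrt{-4 + 0} - 20\right) \left(47 - 18\right) = \left(\sqrt{-4} - 20\right) 29 = \left(2 i - 20\right) 29 = \left(-20 + 2 i\right) 29 = -580 + 58 i \approx -580.0 + 58.0 i$)
$o{\left(-5,0 \right)} Z q = \left(-5 + 2 \cdot 0\right) \left(-133\right) \left(-580 + 58 i\right) = \left(-5 + 0\right) \left(-133\right) \left(-580 + 58 i\right) = \left(-5\right) \left(-133\right) \left(-580 + 58 i\right) = 665 \left(-580 + 58 i\right) = -385700 + 38570 i$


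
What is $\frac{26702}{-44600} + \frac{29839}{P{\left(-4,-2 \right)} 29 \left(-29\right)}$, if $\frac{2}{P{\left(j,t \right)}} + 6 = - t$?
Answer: $\frac{1319591209}{18754300} \approx 70.362$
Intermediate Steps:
$P{\left(j,t \right)} = \frac{2}{-6 - t}$
$\frac{26702}{-44600} + \frac{29839}{P{\left(-4,-2 \right)} 29 \left(-29\right)} = \frac{26702}{-44600} + \frac{29839}{- \frac{2}{6 - 2} \cdot 29 \left(-29\right)} = 26702 \left(- \frac{1}{44600}\right) + \frac{29839}{- \frac{2}{4} \cdot 29 \left(-29\right)} = - \frac{13351}{22300} + \frac{29839}{\left(-2\right) \frac{1}{4} \cdot 29 \left(-29\right)} = - \frac{13351}{22300} + \frac{29839}{\left(- \frac{1}{2}\right) 29 \left(-29\right)} = - \frac{13351}{22300} + \frac{29839}{\left(- \frac{29}{2}\right) \left(-29\right)} = - \frac{13351}{22300} + \frac{29839}{\frac{841}{2}} = - \frac{13351}{22300} + 29839 \cdot \frac{2}{841} = - \frac{13351}{22300} + \frac{59678}{841} = \frac{1319591209}{18754300}$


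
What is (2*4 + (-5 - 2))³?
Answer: 1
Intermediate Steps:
(2*4 + (-5 - 2))³ = (8 - 7)³ = 1³ = 1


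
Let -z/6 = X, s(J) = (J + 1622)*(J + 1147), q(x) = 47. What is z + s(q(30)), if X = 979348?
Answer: -3883302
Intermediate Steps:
s(J) = (1147 + J)*(1622 + J) (s(J) = (1622 + J)*(1147 + J) = (1147 + J)*(1622 + J))
z = -5876088 (z = -6*979348 = -5876088)
z + s(q(30)) = -5876088 + (1860434 + 47**2 + 2769*47) = -5876088 + (1860434 + 2209 + 130143) = -5876088 + 1992786 = -3883302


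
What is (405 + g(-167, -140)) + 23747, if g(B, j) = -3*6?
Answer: 24134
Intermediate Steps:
g(B, j) = -18
(405 + g(-167, -140)) + 23747 = (405 - 18) + 23747 = 387 + 23747 = 24134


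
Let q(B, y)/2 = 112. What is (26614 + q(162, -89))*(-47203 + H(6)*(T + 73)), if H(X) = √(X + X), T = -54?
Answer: -1266834114 + 1019844*√3 ≈ -1.2651e+9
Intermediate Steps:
H(X) = √2*√X (H(X) = √(2*X) = √2*√X)
q(B, y) = 224 (q(B, y) = 2*112 = 224)
(26614 + q(162, -89))*(-47203 + H(6)*(T + 73)) = (26614 + 224)*(-47203 + (√2*√6)*(-54 + 73)) = 26838*(-47203 + (2*√3)*19) = 26838*(-47203 + 38*√3) = -1266834114 + 1019844*√3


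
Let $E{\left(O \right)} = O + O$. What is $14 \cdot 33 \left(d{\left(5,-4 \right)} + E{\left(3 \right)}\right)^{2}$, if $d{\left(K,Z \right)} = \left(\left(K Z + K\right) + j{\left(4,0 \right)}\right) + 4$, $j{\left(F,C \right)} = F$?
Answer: $462$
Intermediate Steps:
$E{\left(O \right)} = 2 O$
$d{\left(K,Z \right)} = 8 + K + K Z$ ($d{\left(K,Z \right)} = \left(\left(K Z + K\right) + 4\right) + 4 = \left(\left(K + K Z\right) + 4\right) + 4 = \left(4 + K + K Z\right) + 4 = 8 + K + K Z$)
$14 \cdot 33 \left(d{\left(5,-4 \right)} + E{\left(3 \right)}\right)^{2} = 14 \cdot 33 \left(\left(8 + 5 + 5 \left(-4\right)\right) + 2 \cdot 3\right)^{2} = 462 \left(\left(8 + 5 - 20\right) + 6\right)^{2} = 462 \left(-7 + 6\right)^{2} = 462 \left(-1\right)^{2} = 462 \cdot 1 = 462$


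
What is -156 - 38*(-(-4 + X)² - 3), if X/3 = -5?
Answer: 13676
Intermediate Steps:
X = -15 (X = 3*(-5) = -15)
-156 - 38*(-(-4 + X)² - 3) = -156 - 38*(-(-4 - 15)² - 3) = -156 - 38*(-1*(-19)² - 3) = -156 - 38*(-1*361 - 3) = -156 - 38*(-361 - 3) = -156 - 38*(-364) = -156 + 13832 = 13676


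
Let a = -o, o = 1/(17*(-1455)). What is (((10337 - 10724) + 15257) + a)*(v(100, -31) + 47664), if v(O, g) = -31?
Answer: 17519867579483/24735 ≈ 7.0830e+8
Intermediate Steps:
o = -1/24735 (o = 1/(-24735) = -1/24735 ≈ -4.0429e-5)
a = 1/24735 (a = -1*(-1/24735) = 1/24735 ≈ 4.0429e-5)
(((10337 - 10724) + 15257) + a)*(v(100, -31) + 47664) = (((10337 - 10724) + 15257) + 1/24735)*(-31 + 47664) = ((-387 + 15257) + 1/24735)*47633 = (14870 + 1/24735)*47633 = (367809451/24735)*47633 = 17519867579483/24735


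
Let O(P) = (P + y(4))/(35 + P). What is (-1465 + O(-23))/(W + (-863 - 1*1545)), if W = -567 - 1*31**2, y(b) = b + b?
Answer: 1955/5248 ≈ 0.37252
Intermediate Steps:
y(b) = 2*b
W = -1528 (W = -567 - 1*961 = -567 - 961 = -1528)
O(P) = (8 + P)/(35 + P) (O(P) = (P + 2*4)/(35 + P) = (P + 8)/(35 + P) = (8 + P)/(35 + P))
(-1465 + O(-23))/(W + (-863 - 1*1545)) = (-1465 + (8 - 23)/(35 - 23))/(-1528 + (-863 - 1*1545)) = (-1465 - 15/12)/(-1528 + (-863 - 1545)) = (-1465 + (1/12)*(-15))/(-1528 - 2408) = (-1465 - 5/4)/(-3936) = -5865/4*(-1/3936) = 1955/5248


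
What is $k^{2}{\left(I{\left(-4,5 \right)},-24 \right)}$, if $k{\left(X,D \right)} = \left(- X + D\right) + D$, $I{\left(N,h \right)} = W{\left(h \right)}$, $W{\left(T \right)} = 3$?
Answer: $2601$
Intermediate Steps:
$I{\left(N,h \right)} = 3$
$k{\left(X,D \right)} = - X + 2 D$ ($k{\left(X,D \right)} = \left(D - X\right) + D = - X + 2 D$)
$k^{2}{\left(I{\left(-4,5 \right)},-24 \right)} = \left(\left(-1\right) 3 + 2 \left(-24\right)\right)^{2} = \left(-3 - 48\right)^{2} = \left(-51\right)^{2} = 2601$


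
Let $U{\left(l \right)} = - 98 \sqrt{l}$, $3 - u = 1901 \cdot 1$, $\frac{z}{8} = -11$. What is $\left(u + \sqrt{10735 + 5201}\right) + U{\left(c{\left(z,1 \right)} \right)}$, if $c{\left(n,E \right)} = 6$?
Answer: $-1898 - 98 \sqrt{6} + 8 \sqrt{249} \approx -2011.8$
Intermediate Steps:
$z = -88$ ($z = 8 \left(-11\right) = -88$)
$u = -1898$ ($u = 3 - 1901 \cdot 1 = 3 - 1901 = -1898$)
$\left(u + \sqrt{10735 + 5201}\right) + U{\left(c{\left(z,1 \right)} \right)} = \left(-1898 + \sqrt{10735 + 5201}\right) - 98 \sqrt{6} = \left(-1898 + \sqrt{15936}\right) - 98 \sqrt{6} = \left(-1898 + 8 \sqrt{249}\right) - 98 \sqrt{6} = -1898 - 98 \sqrt{6} + 8 \sqrt{249}$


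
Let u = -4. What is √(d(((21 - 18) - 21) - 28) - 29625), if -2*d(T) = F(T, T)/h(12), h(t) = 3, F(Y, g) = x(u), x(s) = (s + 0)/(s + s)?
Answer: I*√1066503/6 ≈ 172.12*I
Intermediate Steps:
x(s) = ½ (x(s) = s/((2*s)) = s*(1/(2*s)) = ½)
F(Y, g) = ½
d(T) = -1/12 (d(T) = -1/(4*3) = -½*⅙ = -1/12)
√(d(((21 - 18) - 21) - 28) - 29625) = √(-1/12 - 29625) = √(-355501/12) = I*√1066503/6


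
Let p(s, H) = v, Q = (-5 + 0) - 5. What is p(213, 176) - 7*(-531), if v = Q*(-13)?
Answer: 3847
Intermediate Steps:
Q = -10 (Q = -5 - 5 = -10)
v = 130 (v = -10*(-13) = 130)
p(s, H) = 130
p(213, 176) - 7*(-531) = 130 - 7*(-531) = 130 + 3717 = 3847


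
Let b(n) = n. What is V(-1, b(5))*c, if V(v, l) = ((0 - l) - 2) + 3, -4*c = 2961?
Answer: 2961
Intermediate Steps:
c = -2961/4 (c = -¼*2961 = -2961/4 ≈ -740.25)
V(v, l) = 1 - l (V(v, l) = (-l - 2) + 3 = (-2 - l) + 3 = 1 - l)
V(-1, b(5))*c = (1 - 1*5)*(-2961/4) = (1 - 5)*(-2961/4) = -4*(-2961/4) = 2961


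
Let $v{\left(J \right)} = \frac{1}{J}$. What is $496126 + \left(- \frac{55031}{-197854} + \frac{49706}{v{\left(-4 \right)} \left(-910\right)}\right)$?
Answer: $\frac{44682727790773}{90023570} \approx 4.9635 \cdot 10^{5}$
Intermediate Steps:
$496126 + \left(- \frac{55031}{-197854} + \frac{49706}{v{\left(-4 \right)} \left(-910\right)}\right) = 496126 + \left(- \frac{55031}{-197854} + \frac{49706}{\frac{1}{-4} \left(-910\right)}\right) = 496126 - \left(- \frac{55031}{197854} - \frac{49706}{\left(- \frac{1}{4}\right) \left(-910\right)}\right) = 496126 + \left(\frac{55031}{197854} + \frac{49706}{\frac{455}{2}}\right) = 496126 + \left(\frac{55031}{197854} + 49706 \cdot \frac{2}{455}\right) = 496126 + \left(\frac{55031}{197854} + \frac{99412}{455}\right) = 496126 + \frac{19694100953}{90023570} = \frac{44682727790773}{90023570}$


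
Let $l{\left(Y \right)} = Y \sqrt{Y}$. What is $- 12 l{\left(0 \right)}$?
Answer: $0$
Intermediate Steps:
$l{\left(Y \right)} = Y^{\frac{3}{2}}$
$- 12 l{\left(0 \right)} = - 12 \cdot 0^{\frac{3}{2}} = \left(-12\right) 0 = 0$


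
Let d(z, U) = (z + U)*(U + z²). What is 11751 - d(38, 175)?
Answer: -333096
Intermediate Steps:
d(z, U) = (U + z)*(U + z²)
11751 - d(38, 175) = 11751 - (175² + 38³ + 175*38 + 175*38²) = 11751 - (30625 + 54872 + 6650 + 175*1444) = 11751 - (30625 + 54872 + 6650 + 252700) = 11751 - 1*344847 = 11751 - 344847 = -333096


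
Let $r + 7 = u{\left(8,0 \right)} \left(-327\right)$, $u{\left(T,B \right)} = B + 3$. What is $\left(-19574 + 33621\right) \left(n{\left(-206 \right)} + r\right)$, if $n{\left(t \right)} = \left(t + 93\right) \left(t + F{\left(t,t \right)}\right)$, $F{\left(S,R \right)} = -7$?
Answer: $324218807$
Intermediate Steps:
$u{\left(T,B \right)} = 3 + B$
$n{\left(t \right)} = \left(-7 + t\right) \left(93 + t\right)$ ($n{\left(t \right)} = \left(t + 93\right) \left(t - 7\right) = \left(93 + t\right) \left(-7 + t\right) = \left(-7 + t\right) \left(93 + t\right)$)
$r = -988$ ($r = -7 + \left(3 + 0\right) \left(-327\right) = -7 + 3 \left(-327\right) = -7 - 981 = -988$)
$\left(-19574 + 33621\right) \left(n{\left(-206 \right)} + r\right) = \left(-19574 + 33621\right) \left(\left(-651 + \left(-206\right)^{2} + 86 \left(-206\right)\right) - 988\right) = 14047 \left(\left(-651 + 42436 - 17716\right) - 988\right) = 14047 \left(24069 - 988\right) = 14047 \cdot 23081 = 324218807$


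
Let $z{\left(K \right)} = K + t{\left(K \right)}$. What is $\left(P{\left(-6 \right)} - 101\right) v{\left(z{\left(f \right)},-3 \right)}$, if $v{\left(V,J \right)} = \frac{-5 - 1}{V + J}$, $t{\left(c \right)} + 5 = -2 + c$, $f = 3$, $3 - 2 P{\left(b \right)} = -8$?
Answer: $- \frac{573}{4} \approx -143.25$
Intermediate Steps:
$P{\left(b \right)} = \frac{11}{2}$ ($P{\left(b \right)} = \frac{3}{2} - -4 = \frac{3}{2} + 4 = \frac{11}{2}$)
$t{\left(c \right)} = -7 + c$ ($t{\left(c \right)} = -5 + \left(-2 + c\right) = -7 + c$)
$z{\left(K \right)} = -7 + 2 K$ ($z{\left(K \right)} = K + \left(-7 + K\right) = -7 + 2 K$)
$v{\left(V,J \right)} = - \frac{6}{J + V}$
$\left(P{\left(-6 \right)} - 101\right) v{\left(z{\left(f \right)},-3 \right)} = \left(\frac{11}{2} - 101\right) \left(- \frac{6}{-3 + \left(-7 + 2 \cdot 3\right)}\right) = - \frac{191 \left(- \frac{6}{-3 + \left(-7 + 6\right)}\right)}{2} = - \frac{191 \left(- \frac{6}{-3 - 1}\right)}{2} = - \frac{191 \left(- \frac{6}{-4}\right)}{2} = - \frac{191 \left(\left(-6\right) \left(- \frac{1}{4}\right)\right)}{2} = \left(- \frac{191}{2}\right) \frac{3}{2} = - \frac{573}{4}$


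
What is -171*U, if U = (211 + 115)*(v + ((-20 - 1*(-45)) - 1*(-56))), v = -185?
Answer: 5797584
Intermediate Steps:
U = -33904 (U = (211 + 115)*(-185 + ((-20 - 1*(-45)) - 1*(-56))) = 326*(-185 + ((-20 + 45) + 56)) = 326*(-185 + (25 + 56)) = 326*(-185 + 81) = 326*(-104) = -33904)
-171*U = -171*(-33904) = 5797584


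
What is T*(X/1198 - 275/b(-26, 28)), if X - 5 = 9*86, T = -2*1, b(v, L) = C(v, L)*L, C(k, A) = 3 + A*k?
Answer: -322863/243194 ≈ -1.3276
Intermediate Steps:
b(v, L) = L*(3 + L*v) (b(v, L) = (3 + L*v)*L = L*(3 + L*v))
T = -2
X = 779 (X = 5 + 9*86 = 5 + 774 = 779)
T*(X/1198 - 275/b(-26, 28)) = -2*(779/1198 - 275*1/(28*(3 + 28*(-26)))) = -2*(779*(1/1198) - 275*1/(28*(3 - 728))) = -2*(779/1198 - 275/(28*(-725))) = -2*(779/1198 - 275/(-20300)) = -2*(779/1198 - 275*(-1/20300)) = -2*(779/1198 + 11/812) = -2*322863/486388 = -322863/243194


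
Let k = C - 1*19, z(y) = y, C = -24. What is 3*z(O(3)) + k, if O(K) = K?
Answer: -34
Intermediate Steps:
k = -43 (k = -24 - 1*19 = -24 - 19 = -43)
3*z(O(3)) + k = 3*3 - 43 = 9 - 43 = -34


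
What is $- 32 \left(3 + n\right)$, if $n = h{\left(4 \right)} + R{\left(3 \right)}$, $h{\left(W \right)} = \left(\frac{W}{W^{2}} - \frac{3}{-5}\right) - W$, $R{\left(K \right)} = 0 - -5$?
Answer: $- \frac{776}{5} \approx -155.2$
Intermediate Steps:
$R{\left(K \right)} = 5$ ($R{\left(K \right)} = 0 + 5 = 5$)
$h{\left(W \right)} = \frac{3}{5} + \frac{1}{W} - W$ ($h{\left(W \right)} = \left(\frac{W}{W^{2}} - - \frac{3}{5}\right) - W = \left(\frac{1}{W} + \frac{3}{5}\right) - W = \left(\frac{3}{5} + \frac{1}{W}\right) - W = \frac{3}{5} + \frac{1}{W} - W$)
$n = \frac{37}{20}$ ($n = \left(\frac{3}{5} + \frac{1}{4} - 4\right) + 5 = - \frac{63}{20} + 5 = \frac{37}{20} \approx 1.85$)
$- 32 \left(3 + n\right) = - 32 \left(3 + \frac{37}{20}\right) = \left(-32\right) \frac{97}{20} = - \frac{776}{5}$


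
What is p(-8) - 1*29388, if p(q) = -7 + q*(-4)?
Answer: -29363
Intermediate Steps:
p(q) = -7 - 4*q
p(-8) - 1*29388 = (-7 - 4*(-8)) - 1*29388 = (-7 + 32) - 29388 = 25 - 29388 = -29363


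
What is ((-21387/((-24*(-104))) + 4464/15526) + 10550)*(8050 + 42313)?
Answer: 3429066759343111/6458816 ≈ 5.3091e+8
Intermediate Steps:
((-21387/((-24*(-104))) + 4464/15526) + 10550)*(8050 + 42313) = ((-21387/2496 + 4464*(1/15526)) + 10550)*50363 = ((-21387*1/2496 + 2232/7763) + 10550)*50363 = ((-7129/832 + 2232/7763) + 10550)*50363 = (-53485403/6458816 + 10550)*50363 = (68087023397/6458816)*50363 = 3429066759343111/6458816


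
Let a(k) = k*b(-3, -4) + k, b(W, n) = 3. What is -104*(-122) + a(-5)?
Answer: 12668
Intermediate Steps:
a(k) = 4*k (a(k) = k*3 + k = 3*k + k = 4*k)
-104*(-122) + a(-5) = -104*(-122) + 4*(-5) = 12688 - 20 = 12668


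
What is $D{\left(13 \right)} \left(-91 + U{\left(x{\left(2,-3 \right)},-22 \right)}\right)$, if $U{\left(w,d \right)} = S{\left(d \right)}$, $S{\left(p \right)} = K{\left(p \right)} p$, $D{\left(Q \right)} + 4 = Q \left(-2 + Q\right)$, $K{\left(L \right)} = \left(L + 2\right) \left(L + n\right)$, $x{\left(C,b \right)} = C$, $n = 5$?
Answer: $-1052369$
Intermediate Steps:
$K{\left(L \right)} = \left(2 + L\right) \left(5 + L\right)$ ($K{\left(L \right)} = \left(L + 2\right) \left(L + 5\right) = \left(2 + L\right) \left(5 + L\right)$)
$D{\left(Q \right)} = -4 + Q \left(-2 + Q\right)$
$S{\left(p \right)} = p \left(10 + p^{2} + 7 p\right)$ ($S{\left(p \right)} = \left(10 + p^{2} + 7 p\right) p = p \left(10 + p^{2} + 7 p\right)$)
$U{\left(w,d \right)} = d \left(10 + d^{2} + 7 d\right)$
$D{\left(13 \right)} \left(-91 + U{\left(x{\left(2,-3 \right)},-22 \right)}\right) = \left(-4 + 13^{2} - 26\right) \left(-91 - 22 \left(10 + \left(-22\right)^{2} + 7 \left(-22\right)\right)\right) = \left(-4 + 169 - 26\right) \left(-91 - 22 \left(10 + 484 - 154\right)\right) = 139 \left(-91 - 7480\right) = 139 \left(-7571\right) = -1052369$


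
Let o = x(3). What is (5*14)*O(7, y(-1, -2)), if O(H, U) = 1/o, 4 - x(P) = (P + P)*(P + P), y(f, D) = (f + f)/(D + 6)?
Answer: -35/16 ≈ -2.1875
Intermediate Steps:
y(f, D) = 2*f/(6 + D) (y(f, D) = (2*f)/(6 + D) = 2*f/(6 + D))
x(P) = 4 - 4*P² (x(P) = 4 - (P + P)*(P + P) = 4 - 2*P*2*P = 4 - 4*P²)
o = -32 (o = 4 - 4*3² = 4 - 4*9 = 4 - 36 = -32)
O(H, U) = -1/32 (O(H, U) = 1/(-32) = -1/32)
(5*14)*O(7, y(-1, -2)) = (5*14)*(-1/32) = 70*(-1/32) = -35/16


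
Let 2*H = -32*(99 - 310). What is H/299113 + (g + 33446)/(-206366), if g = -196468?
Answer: 24729345551/30863376679 ≈ 0.80125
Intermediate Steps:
H = 3376 (H = (-32*(99 - 310))/2 = (-32*(-211))/2 = (1/2)*6752 = 3376)
H/299113 + (g + 33446)/(-206366) = 3376/299113 + (-196468 + 33446)/(-206366) = 3376*(1/299113) - 163022*(-1/206366) = 3376/299113 + 81511/103183 = 24729345551/30863376679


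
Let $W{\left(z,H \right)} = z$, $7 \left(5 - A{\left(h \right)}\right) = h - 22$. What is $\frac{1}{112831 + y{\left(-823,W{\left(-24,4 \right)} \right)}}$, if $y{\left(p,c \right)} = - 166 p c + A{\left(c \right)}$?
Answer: $- \frac{7}{22161926} \approx -3.1586 \cdot 10^{-7}$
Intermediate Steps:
$A{\left(h \right)} = \frac{57}{7} - \frac{h}{7}$ ($A{\left(h \right)} = 5 - \frac{h - 22}{7} = 5 - \frac{-22 + h}{7} = 5 - \left(- \frac{22}{7} + \frac{h}{7}\right) = \frac{57}{7} - \frac{h}{7}$)
$y{\left(p,c \right)} = \frac{57}{7} - \frac{c}{7} - 166 c p$ ($y{\left(p,c \right)} = - 166 p c - \left(- \frac{57}{7} + \frac{c}{7}\right) = - 166 c p - \left(- \frac{57}{7} + \frac{c}{7}\right) = \frac{57}{7} - \frac{c}{7} - 166 c p$)
$\frac{1}{112831 + y{\left(-823,W{\left(-24,4 \right)} \right)}} = \frac{1}{112831 - \left(- \frac{81}{7} + 3278832\right)} = \frac{1}{112831 + \left(\frac{57}{7} + \frac{24}{7} - 3278832\right)} = \frac{1}{112831 - \frac{22951743}{7}} = \frac{1}{- \frac{22161926}{7}} = - \frac{7}{22161926}$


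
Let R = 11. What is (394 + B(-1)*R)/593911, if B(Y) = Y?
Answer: 383/593911 ≈ 0.00064488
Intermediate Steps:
(394 + B(-1)*R)/593911 = (394 - 1*11)/593911 = (394 - 11)*(1/593911) = 383*(1/593911) = 383/593911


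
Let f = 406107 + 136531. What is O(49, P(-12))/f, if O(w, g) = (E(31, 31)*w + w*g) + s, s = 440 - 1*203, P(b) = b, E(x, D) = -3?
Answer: -249/271319 ≈ -0.00091774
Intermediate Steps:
f = 542638
s = 237 (s = 440 - 203 = 237)
O(w, g) = 237 - 3*w + g*w (O(w, g) = (-3*w + w*g) + 237 = (-3*w + g*w) + 237 = 237 - 3*w + g*w)
O(49, P(-12))/f = (237 - 3*49 - 12*49)/542638 = (237 - 147 - 588)*(1/542638) = -498*1/542638 = -249/271319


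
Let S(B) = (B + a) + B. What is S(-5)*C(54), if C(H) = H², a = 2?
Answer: -23328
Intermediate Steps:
S(B) = 2 + 2*B (S(B) = (B + 2) + B = (2 + B) + B = 2 + 2*B)
S(-5)*C(54) = (2 + 2*(-5))*54² = (2 - 10)*2916 = -8*2916 = -23328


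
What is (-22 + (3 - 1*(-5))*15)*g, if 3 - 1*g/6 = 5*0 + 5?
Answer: -1176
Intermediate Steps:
g = -12 (g = 18 - 6*(5*0 + 5) = 18 - 6*(0 + 5) = 18 - 6*5 = 18 - 30 = -12)
(-22 + (3 - 1*(-5))*15)*g = (-22 + (3 - 1*(-5))*15)*(-12) = (-22 + (3 + 5)*15)*(-12) = (-22 + 8*15)*(-12) = (-22 + 120)*(-12) = 98*(-12) = -1176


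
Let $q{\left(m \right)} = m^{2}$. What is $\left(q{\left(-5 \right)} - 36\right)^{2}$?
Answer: $121$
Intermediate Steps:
$\left(q{\left(-5 \right)} - 36\right)^{2} = \left(\left(-5\right)^{2} - 36\right)^{2} = \left(25 - 36\right)^{2} = \left(-11\right)^{2} = 121$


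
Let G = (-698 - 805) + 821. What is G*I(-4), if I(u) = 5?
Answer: -3410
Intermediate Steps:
G = -682 (G = -1503 + 821 = -682)
G*I(-4) = -682*5 = -3410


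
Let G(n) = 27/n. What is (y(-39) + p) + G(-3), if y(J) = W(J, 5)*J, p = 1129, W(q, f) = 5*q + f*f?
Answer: 7750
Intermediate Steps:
W(q, f) = f² + 5*q (W(q, f) = 5*q + f² = f² + 5*q)
y(J) = J*(25 + 5*J) (y(J) = (5² + 5*J)*J = (25 + 5*J)*J = J*(25 + 5*J))
(y(-39) + p) + G(-3) = (5*(-39)*(5 - 39) + 1129) + 27/(-3) = (5*(-39)*(-34) + 1129) + 27*(-⅓) = (6630 + 1129) - 9 = 7759 - 9 = 7750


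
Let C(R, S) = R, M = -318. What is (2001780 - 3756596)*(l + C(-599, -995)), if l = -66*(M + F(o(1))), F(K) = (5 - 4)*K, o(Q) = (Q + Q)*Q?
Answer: -35547307712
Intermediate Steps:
o(Q) = 2*Q² (o(Q) = (2*Q)*Q = 2*Q²)
F(K) = K (F(K) = 1*K = K)
l = 20856 (l = -66*(-318 + 2*1²) = -66*(-318 + 2*1) = -66*(-318 + 2) = -66*(-316) = 20856)
(2001780 - 3756596)*(l + C(-599, -995)) = (2001780 - 3756596)*(20856 - 599) = -1754816*20257 = -35547307712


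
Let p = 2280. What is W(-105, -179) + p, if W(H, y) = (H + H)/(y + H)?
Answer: 323865/142 ≈ 2280.7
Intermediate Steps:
W(H, y) = 2*H/(H + y) (W(H, y) = (2*H)/(H + y) = 2*H/(H + y))
W(-105, -179) + p = 2*(-105)/(-105 - 179) + 2280 = 2*(-105)/(-284) + 2280 = 2*(-105)*(-1/284) + 2280 = 105/142 + 2280 = 323865/142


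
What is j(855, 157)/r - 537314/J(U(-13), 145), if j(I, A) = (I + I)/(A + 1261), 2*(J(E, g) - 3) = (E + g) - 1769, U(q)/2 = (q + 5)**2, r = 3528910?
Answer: 268871623756927/372797581310 ≈ 721.23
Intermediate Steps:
U(q) = 2*(5 + q)**2 (U(q) = 2*(q + 5)**2 = 2*(5 + q)**2)
J(E, g) = -1763/2 + E/2 + g/2 (J(E, g) = 3 + ((E + g) - 1769)/2 = 3 + (-1769 + E + g)/2 = 3 + (-1769/2 + E/2 + g/2) = -1763/2 + E/2 + g/2)
j(I, A) = 2*I/(1261 + A) (j(I, A) = (2*I)/(1261 + A) = 2*I/(1261 + A))
j(855, 157)/r - 537314/J(U(-13), 145) = (2*855/(1261 + 157))/3528910 - 537314/(-1763/2 + (2*(5 - 13)**2)/2 + (1/2)*145) = (2*855/1418)*(1/3528910) - 537314/(-1763/2 + (2*(-8)**2)/2 + 145/2) = (2*855*(1/1418))*(1/3528910) - 537314/(-1763/2 + (2*64)/2 + 145/2) = (855/709)*(1/3528910) - 537314/(-1763/2 + (1/2)*128 + 145/2) = 171/500399438 - 537314/(-1763/2 + 64 + 145/2) = 171/500399438 - 537314/(-745) = 171/500399438 - 537314*(-1/745) = 171/500399438 + 537314/745 = 268871623756927/372797581310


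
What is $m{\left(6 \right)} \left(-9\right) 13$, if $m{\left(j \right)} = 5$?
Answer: $-585$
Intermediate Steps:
$m{\left(6 \right)} \left(-9\right) 13 = 5 \left(-9\right) 13 = \left(-45\right) 13 = -585$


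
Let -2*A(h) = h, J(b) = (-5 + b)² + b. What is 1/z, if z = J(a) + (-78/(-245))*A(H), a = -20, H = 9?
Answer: 245/147874 ≈ 0.0016568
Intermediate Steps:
J(b) = b + (-5 + b)²
A(h) = -h/2
z = 147874/245 (z = (-20 + (-5 - 20)²) + (-78/(-245))*(-½*9) = (-20 + (-25)²) - 78*(-1/245)*(-9/2) = (-20 + 625) + (78/245)*(-9/2) = 605 - 351/245 = 147874/245 ≈ 603.57)
1/z = 1/(147874/245) = 245/147874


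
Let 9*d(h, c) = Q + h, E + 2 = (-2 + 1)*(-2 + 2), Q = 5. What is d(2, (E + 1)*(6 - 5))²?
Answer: 49/81 ≈ 0.60494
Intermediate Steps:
E = -2 (E = -2 + (-2 + 1)*(-2 + 2) = -2 - 1*0 = -2 + 0 = -2)
d(h, c) = 5/9 + h/9 (d(h, c) = (5 + h)/9 = 5/9 + h/9)
d(2, (E + 1)*(6 - 5))² = (5/9 + (⅑)*2)² = (5/9 + 2/9)² = (7/9)² = 49/81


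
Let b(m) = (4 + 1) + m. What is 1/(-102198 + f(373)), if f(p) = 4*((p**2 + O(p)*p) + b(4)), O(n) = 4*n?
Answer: 1/2680418 ≈ 3.7308e-7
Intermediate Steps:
b(m) = 5 + m
f(p) = 36 + 20*p**2 (f(p) = 4*((p**2 + (4*p)*p) + (5 + 4)) = 4*((p**2 + 4*p**2) + 9) = 4*(5*p**2 + 9) = 4*(9 + 5*p**2) = 36 + 20*p**2)
1/(-102198 + f(373)) = 1/(-102198 + (36 + 20*373**2)) = 1/(-102198 + (36 + 20*139129)) = 1/(-102198 + (36 + 2782580)) = 1/(-102198 + 2782616) = 1/2680418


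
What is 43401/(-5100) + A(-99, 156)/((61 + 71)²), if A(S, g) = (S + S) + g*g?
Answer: -172417/24200 ≈ -7.1247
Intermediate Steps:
A(S, g) = g² + 2*S (A(S, g) = 2*S + g² = g² + 2*S)
43401/(-5100) + A(-99, 156)/((61 + 71)²) = 43401/(-5100) + (156² + 2*(-99))/((61 + 71)²) = 43401*(-1/5100) + (24336 - 198)/(132²) = -851/100 + 24138/17424 = -851/100 + 24138*(1/17424) = -851/100 + 1341/968 = -172417/24200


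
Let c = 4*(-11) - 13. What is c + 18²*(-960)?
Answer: -311097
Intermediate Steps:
c = -57 (c = -44 - 13 = -57)
c + 18²*(-960) = -57 + 18²*(-960) = -57 + 324*(-960) = -57 - 311040 = -311097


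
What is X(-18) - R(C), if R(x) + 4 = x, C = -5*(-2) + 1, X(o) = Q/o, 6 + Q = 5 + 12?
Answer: -137/18 ≈ -7.6111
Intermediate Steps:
Q = 11 (Q = -6 + (5 + 12) = -6 + 17 = 11)
X(o) = 11/o
C = 11 (C = 10 + 1 = 11)
R(x) = -4 + x
X(-18) - R(C) = 11/(-18) - (-4 + 11) = 11*(-1/18) - 1*7 = -11/18 - 7 = -137/18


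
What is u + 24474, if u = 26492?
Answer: 50966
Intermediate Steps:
u + 24474 = 26492 + 24474 = 50966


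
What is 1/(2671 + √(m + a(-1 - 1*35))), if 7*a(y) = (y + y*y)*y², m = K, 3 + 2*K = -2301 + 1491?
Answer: 5342/13802735 - √931494/13802735 ≈ 0.00031710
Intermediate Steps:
K = -813/2 (K = -3/2 + (-2301 + 1491)/2 = -3/2 + (½)*(-810) = -3/2 - 405 = -813/2 ≈ -406.50)
m = -813/2 ≈ -406.50
a(y) = y²*(y + y²)/7 (a(y) = ((y + y*y)*y²)/7 = ((y + y²)*y²)/7 = (y²*(y + y²))/7 = y²*(y + y²)/7)
1/(2671 + √(m + a(-1 - 1*35))) = 1/(2671 + √(-813/2 + (-1 - 1*35)³*(1 + (-1 - 1*35))/7)) = 1/(2671 + √(-813/2 + (-1 - 35)³*(1 + (-1 - 35))/7)) = 1/(2671 + √(-813/2 + (⅐)*(-36)³*(1 - 36))) = 1/(2671 + √(-813/2 + (⅐)*(-46656)*(-35))) = 1/(2671 + √(-813/2 + 233280)) = 1/(2671 + √(465747/2)) = 1/(2671 + √931494/2)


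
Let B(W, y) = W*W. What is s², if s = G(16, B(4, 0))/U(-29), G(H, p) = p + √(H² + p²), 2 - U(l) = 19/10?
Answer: 76800 + 51200*√2 ≈ 1.4921e+5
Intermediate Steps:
B(W, y) = W²
U(l) = ⅒ (U(l) = 2 - 19/10 = ⅒)
s = 160 + 160*√2 (s = (4² + √(16² + (4²)²))/(⅒) = (16 + √(256 + 16²))*10 = (16 + √(256 + 256))*10 = (16 + √512)*10 = (16 + 16*√2)*10 = 160 + 160*√2 ≈ 386.27)
s² = (160 + 160*√2)²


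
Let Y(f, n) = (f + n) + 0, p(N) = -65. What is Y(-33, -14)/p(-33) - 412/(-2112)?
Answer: 31511/34320 ≈ 0.91815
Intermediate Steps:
Y(f, n) = f + n
Y(-33, -14)/p(-33) - 412/(-2112) = (-33 - 14)/(-65) - 412/(-2112) = -47*(-1/65) - 412*(-1/2112) = 47/65 + 103/528 = 31511/34320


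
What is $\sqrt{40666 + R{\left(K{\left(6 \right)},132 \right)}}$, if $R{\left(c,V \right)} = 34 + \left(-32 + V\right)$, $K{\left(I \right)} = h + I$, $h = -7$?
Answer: $20 \sqrt{102} \approx 201.99$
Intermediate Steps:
$K{\left(I \right)} = -7 + I$
$R{\left(c,V \right)} = 2 + V$
$\sqrt{40666 + R{\left(K{\left(6 \right)},132 \right)}} = \sqrt{40666 + \left(2 + 132\right)} = \sqrt{40666 + 134} = \sqrt{40800} = 20 \sqrt{102}$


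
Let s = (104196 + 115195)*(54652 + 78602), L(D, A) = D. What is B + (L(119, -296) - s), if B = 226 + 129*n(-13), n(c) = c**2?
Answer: -29234706168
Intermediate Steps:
s = 29234728314 (s = 219391*133254 = 29234728314)
B = 22027 (B = 226 + 129*(-13)**2 = 226 + 129*169 = 226 + 21801 = 22027)
B + (L(119, -296) - s) = 22027 + (119 - 1*29234728314) = 22027 + (119 - 29234728314) = 22027 - 29234728195 = -29234706168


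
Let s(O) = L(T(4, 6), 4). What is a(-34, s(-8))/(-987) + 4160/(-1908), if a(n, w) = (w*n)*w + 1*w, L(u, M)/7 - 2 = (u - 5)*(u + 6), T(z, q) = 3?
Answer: 9641216/22419 ≈ 430.05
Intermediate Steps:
L(u, M) = 14 + 7*(-5 + u)*(6 + u) (L(u, M) = 14 + 7*((u - 5)*(u + 6)) = 14 + 7*((-5 + u)*(6 + u)) = 14 + 7*(-5 + u)*(6 + u))
s(O) = -112 (s(O) = -196 + 7*3 + 7*3**2 = -196 + 21 + 7*9 = -196 + 21 + 63 = -112)
a(n, w) = w + n*w**2 (a(n, w) = (n*w)*w + w = n*w**2 + w = w + n*w**2)
a(-34, s(-8))/(-987) + 4160/(-1908) = -112*(1 - 34*(-112))/(-987) + 4160/(-1908) = -112*(1 + 3808)*(-1/987) + 4160*(-1/1908) = -112*3809*(-1/987) - 1040/477 = -426608*(-1/987) - 1040/477 = 60944/141 - 1040/477 = 9641216/22419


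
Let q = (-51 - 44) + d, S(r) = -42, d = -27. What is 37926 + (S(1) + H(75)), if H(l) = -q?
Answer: 38006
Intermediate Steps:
q = -122 (q = (-51 - 44) - 27 = -95 - 27 = -122)
H(l) = 122 (H(l) = -1*(-122) = 122)
37926 + (S(1) + H(75)) = 37926 + (-42 + 122) = 37926 + 80 = 38006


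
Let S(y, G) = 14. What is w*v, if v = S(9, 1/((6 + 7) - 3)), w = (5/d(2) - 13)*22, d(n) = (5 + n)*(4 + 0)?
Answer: -3949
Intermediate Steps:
d(n) = 20 + 4*n (d(n) = (5 + n)*4 = 20 + 4*n)
w = -3949/14 (w = (5/(20 + 4*2) - 13)*22 = (5/(20 + 8) - 13)*22 = (5/28 - 13)*22 = -359/28*22 = -3949/14 ≈ -282.07)
v = 14
w*v = -3949/14*14 = -3949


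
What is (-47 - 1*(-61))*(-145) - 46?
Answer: -2076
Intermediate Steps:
(-47 - 1*(-61))*(-145) - 46 = (-47 + 61)*(-145) - 46 = 14*(-145) - 46 = -2030 - 46 = -2076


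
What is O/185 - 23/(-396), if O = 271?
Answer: 111571/73260 ≈ 1.5229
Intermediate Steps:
O/185 - 23/(-396) = 271/185 - 23/(-396) = 271*(1/185) - 23*(-1/396) = 271/185 + 23/396 = 111571/73260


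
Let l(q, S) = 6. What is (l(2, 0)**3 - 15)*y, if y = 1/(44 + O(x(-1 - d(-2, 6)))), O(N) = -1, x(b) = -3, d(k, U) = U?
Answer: 201/43 ≈ 4.6744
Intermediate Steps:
y = 1/43 (y = 1/(44 - 1) = 1/43 ≈ 0.023256)
(l(2, 0)**3 - 15)*y = (6**3 - 15)*(1/43) = (216 - 15)*(1/43) = 201*(1/43) = 201/43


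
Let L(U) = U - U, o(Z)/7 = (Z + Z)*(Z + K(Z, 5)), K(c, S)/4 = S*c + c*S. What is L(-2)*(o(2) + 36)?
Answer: 0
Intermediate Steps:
K(c, S) = 8*S*c (K(c, S) = 4*(S*c + c*S) = 4*(S*c + S*c) = 4*(2*S*c) = 8*S*c)
o(Z) = 574*Z² (o(Z) = 7*((Z + Z)*(Z + 8*5*Z)) = 7*((2*Z)*(Z + 40*Z)) = 7*((2*Z)*(41*Z)) = 7*(82*Z²) = 574*Z²)
L(U) = 0
L(-2)*(o(2) + 36) = 0*(574*2² + 36) = 0*(574*4 + 36) = 0*(2296 + 36) = 0*2332 = 0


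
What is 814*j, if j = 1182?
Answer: 962148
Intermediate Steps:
814*j = 814*1182 = 962148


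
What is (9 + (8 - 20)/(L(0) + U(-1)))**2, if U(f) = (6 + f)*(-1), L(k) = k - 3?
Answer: 441/4 ≈ 110.25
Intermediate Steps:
L(k) = -3 + k
U(f) = -6 - f
(9 + (8 - 20)/(L(0) + U(-1)))**2 = (9 + (8 - 20)/((-3 + 0) + (-6 - 1*(-1))))**2 = (9 - 12/(-3 + (-6 + 1)))**2 = (9 - 12/(-3 - 5))**2 = (9 - 12/(-8))**2 = (9 - 12*(-1/8))**2 = (9 + 3/2)**2 = (21/2)**2 = 441/4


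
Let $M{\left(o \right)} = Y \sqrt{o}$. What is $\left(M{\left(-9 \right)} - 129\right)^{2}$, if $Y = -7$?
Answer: $16200 + 5418 i \approx 16200.0 + 5418.0 i$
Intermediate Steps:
$M{\left(o \right)} = - 7 \sqrt{o}$
$\left(M{\left(-9 \right)} - 129\right)^{2} = \left(- 7 \sqrt{-9} - 129\right)^{2} = \left(- 7 \cdot 3 i - 129\right)^{2} = \left(- 21 i - 129\right)^{2} = \left(-129 - 21 i\right)^{2}$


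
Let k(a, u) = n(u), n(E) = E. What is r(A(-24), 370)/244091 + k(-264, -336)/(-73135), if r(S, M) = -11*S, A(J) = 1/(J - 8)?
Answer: 2625270917/571251049120 ≈ 0.0045957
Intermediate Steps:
k(a, u) = u
A(J) = 1/(-8 + J)
r(A(-24), 370)/244091 + k(-264, -336)/(-73135) = -11/(-8 - 24)/244091 - 336/(-73135) = -11/(-32)*(1/244091) - 336*(-1/73135) = -11*(-1/32)*(1/244091) + 336/73135 = (11/32)*(1/244091) + 336/73135 = 11/7810912 + 336/73135 = 2625270917/571251049120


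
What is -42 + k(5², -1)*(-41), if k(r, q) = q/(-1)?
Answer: -83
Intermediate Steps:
k(r, q) = -q (k(r, q) = q*(-1) = -q)
-42 + k(5², -1)*(-41) = -42 - 1*(-1)*(-41) = -42 + 1*(-41) = -42 - 41 = -83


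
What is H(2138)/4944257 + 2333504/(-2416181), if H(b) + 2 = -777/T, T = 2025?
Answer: -7787778241041629/8063698380198975 ≈ -0.96578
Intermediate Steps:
H(b) = -1609/675 (H(b) = -2 - 777/2025 = -2 - 777*1/2025 = -2 - 259/675 = -1609/675)
H(2138)/4944257 + 2333504/(-2416181) = -1609/675/4944257 + 2333504/(-2416181) = -1609/675*1/4944257 + 2333504*(-1/2416181) = -1609/3337373475 - 2333504/2416181 = -7787778241041629/8063698380198975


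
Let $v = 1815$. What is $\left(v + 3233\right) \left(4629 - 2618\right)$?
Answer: $10151528$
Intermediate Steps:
$\left(v + 3233\right) \left(4629 - 2618\right) = \left(1815 + 3233\right) \left(4629 - 2618\right) = 5048 \cdot 2011 = 10151528$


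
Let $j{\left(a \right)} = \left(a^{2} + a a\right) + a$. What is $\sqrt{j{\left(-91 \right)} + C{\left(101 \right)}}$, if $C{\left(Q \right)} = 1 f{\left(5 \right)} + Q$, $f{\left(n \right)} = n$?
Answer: $11 \sqrt{137} \approx 128.75$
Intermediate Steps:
$j{\left(a \right)} = a + 2 a^{2}$ ($j{\left(a \right)} = \left(a^{2} + a^{2}\right) + a = 2 a^{2} + a = a + 2 a^{2}$)
$C{\left(Q \right)} = 5 + Q$ ($C{\left(Q \right)} = 1 \cdot 5 + Q = 5 + Q$)
$\sqrt{j{\left(-91 \right)} + C{\left(101 \right)}} = \sqrt{- 91 \left(1 + 2 \left(-91\right)\right) + \left(5 + 101\right)} = \sqrt{- 91 \left(1 - 182\right) + 106} = \sqrt{\left(-91\right) \left(-181\right) + 106} = \sqrt{16471 + 106} = \sqrt{16577} = 11 \sqrt{137}$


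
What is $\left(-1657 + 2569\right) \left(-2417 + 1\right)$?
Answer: $-2203392$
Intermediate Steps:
$\left(-1657 + 2569\right) \left(-2417 + 1\right) = 912 \left(-2416\right) = -2203392$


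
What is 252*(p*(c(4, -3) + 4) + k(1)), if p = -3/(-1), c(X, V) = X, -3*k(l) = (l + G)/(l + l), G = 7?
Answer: 5712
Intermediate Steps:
k(l) = -(7 + l)/(6*l) (k(l) = -(l + 7)/(3*(l + l)) = -(7 + l)/(3*(2*l)) = -(7 + l)*1/(2*l)/3 = -(7 + l)/(6*l))
p = 3 (p = -3*(-1) = 3)
252*(p*(c(4, -3) + 4) + k(1)) = 252*(3*(4 + 4) + (⅙)*(-7 - 1*1)/1) = 252*(3*8 + (⅙)*1*(-7 - 1)) = 252*(24 + (⅙)*1*(-8)) = 252*(24 - 4/3) = 252*(68/3) = 5712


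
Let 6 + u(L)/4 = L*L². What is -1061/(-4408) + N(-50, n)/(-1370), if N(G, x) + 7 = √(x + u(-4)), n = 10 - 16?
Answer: 742213/3019480 - I*√286/1370 ≈ 0.24581 - 0.012344*I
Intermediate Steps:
u(L) = -24 + 4*L³ (u(L) = -24 + 4*(L*L²) = -24 + 4*L³)
n = -6
N(G, x) = -7 + √(-280 + x) (N(G, x) = -7 + √(x + (-24 + 4*(-4)³)) = -7 + √(x + (-24 + 4*(-64))) = -7 + √(x + (-24 - 256)) = -7 + √(x - 280) = -7 + √(-280 + x))
-1061/(-4408) + N(-50, n)/(-1370) = -1061/(-4408) + (-7 + √(-280 - 6))/(-1370) = -1061*(-1/4408) + (-7 + √(-286))*(-1/1370) = 1061/4408 + (-7 + I*√286)*(-1/1370) = 1061/4408 + (7/1370 - I*√286/1370) = 742213/3019480 - I*√286/1370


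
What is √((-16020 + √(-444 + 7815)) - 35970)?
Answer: √(-51990 + 9*√91) ≈ 227.82*I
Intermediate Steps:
√((-16020 + √(-444 + 7815)) - 35970) = √((-16020 + √7371) - 35970) = √((-16020 + 9*√91) - 35970) = √(-51990 + 9*√91)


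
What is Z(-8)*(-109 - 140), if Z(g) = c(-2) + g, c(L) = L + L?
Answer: 2988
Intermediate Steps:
c(L) = 2*L
Z(g) = -4 + g (Z(g) = 2*(-2) + g = -4 + g)
Z(-8)*(-109 - 140) = (-4 - 8)*(-109 - 140) = -12*(-249) = 2988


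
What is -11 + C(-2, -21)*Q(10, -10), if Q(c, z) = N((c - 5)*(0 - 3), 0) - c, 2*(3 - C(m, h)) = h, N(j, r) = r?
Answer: -146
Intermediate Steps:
C(m, h) = 3 - h/2
Q(c, z) = -c (Q(c, z) = 0 - c = -c)
-11 + C(-2, -21)*Q(10, -10) = -11 + (3 - 1/2*(-21))*(-1*10) = -11 + (3 + 21/2)*(-10) = -11 + (27/2)*(-10) = -11 - 135 = -146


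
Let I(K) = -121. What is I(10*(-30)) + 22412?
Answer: 22291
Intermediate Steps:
I(10*(-30)) + 22412 = -121 + 22412 = 22291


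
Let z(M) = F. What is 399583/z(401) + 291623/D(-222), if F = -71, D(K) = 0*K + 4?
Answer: 19106901/284 ≈ 67278.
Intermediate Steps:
D(K) = 4 (D(K) = 0 + 4 = 4)
z(M) = -71
399583/z(401) + 291623/D(-222) = 399583/(-71) + 291623/4 = 399583*(-1/71) + 291623*(¼) = -399583/71 + 291623/4 = 19106901/284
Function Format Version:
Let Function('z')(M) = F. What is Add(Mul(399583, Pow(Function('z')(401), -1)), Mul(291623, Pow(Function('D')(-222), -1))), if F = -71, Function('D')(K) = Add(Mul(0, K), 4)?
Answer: Rational(19106901, 284) ≈ 67278.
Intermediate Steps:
Function('D')(K) = 4 (Function('D')(K) = Add(0, 4) = 4)
Function('z')(M) = -71
Add(Mul(399583, Pow(Function('z')(401), -1)), Mul(291623, Pow(Function('D')(-222), -1))) = Add(Mul(399583, Pow(-71, -1)), Mul(291623, Pow(4, -1))) = Add(Mul(399583, Rational(-1, 71)), Mul(291623, Rational(1, 4))) = Add(Rational(-399583, 71), Rational(291623, 4)) = Rational(19106901, 284)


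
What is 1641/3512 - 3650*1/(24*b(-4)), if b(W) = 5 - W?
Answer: -1558043/94824 ≈ -16.431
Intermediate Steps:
1641/3512 - 3650*1/(24*b(-4)) = 1641/3512 - 3650*1/(24*(5 - 1*(-4))) = 1641*(1/3512) - 3650*1/(24*(5 + 4)) = 1641/3512 - 3650/(24*9) = 1641/3512 - 3650/216 = 1641/3512 - 3650*1/216 = 1641/3512 - 1825/108 = -1558043/94824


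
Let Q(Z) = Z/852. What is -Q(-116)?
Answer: 29/213 ≈ 0.13615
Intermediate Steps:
Q(Z) = Z/852 (Q(Z) = Z*(1/852) = Z/852)
-Q(-116) = -(-116)/852 = -1*(-29/213) = 29/213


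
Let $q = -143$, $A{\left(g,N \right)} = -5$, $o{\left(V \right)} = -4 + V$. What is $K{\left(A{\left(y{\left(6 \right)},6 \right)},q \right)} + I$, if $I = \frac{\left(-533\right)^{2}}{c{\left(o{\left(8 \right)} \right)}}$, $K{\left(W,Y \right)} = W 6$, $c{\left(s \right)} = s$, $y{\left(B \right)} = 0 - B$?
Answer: $\frac{283969}{4} \approx 70992.0$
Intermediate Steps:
$y{\left(B \right)} = - B$
$K{\left(W,Y \right)} = 6 W$
$I = \frac{284089}{4}$ ($I = \frac{\left(-533\right)^{2}}{-4 + 8} = \frac{284089}{4} \approx 71022.0$)
$K{\left(A{\left(y{\left(6 \right)},6 \right)},q \right)} + I = 6 \left(-5\right) + \frac{284089}{4} = -30 + \frac{284089}{4} = \frac{283969}{4}$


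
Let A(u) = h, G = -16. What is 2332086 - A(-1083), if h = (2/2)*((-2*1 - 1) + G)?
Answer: 2332105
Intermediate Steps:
h = -19 (h = (2/2)*((-2*1 - 1) - 16) = (2*(1/2))*((-2 - 1) - 16) = 1*(-3 - 16) = 1*(-19) = -19)
A(u) = -19
2332086 - A(-1083) = 2332086 - 1*(-19) = 2332086 + 19 = 2332105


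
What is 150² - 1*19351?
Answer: 3149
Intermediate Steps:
150² - 1*19351 = 22500 - 19351 = 3149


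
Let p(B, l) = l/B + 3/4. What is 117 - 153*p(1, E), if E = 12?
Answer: -7335/4 ≈ -1833.8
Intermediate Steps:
p(B, l) = 3/4 + l/B (p(B, l) = l/B + 3*(1/4) = l/B + 3/4 = 3/4 + l/B)
117 - 153*p(1, E) = 117 - 153*(3/4 + 12/1) = 117 - 153*(3/4 + 12*1) = 117 - 153*(3/4 + 12) = 117 - 153*51/4 = 117 - 7803/4 = -7335/4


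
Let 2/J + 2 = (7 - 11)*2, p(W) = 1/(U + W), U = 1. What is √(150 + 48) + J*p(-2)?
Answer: ⅕ + 3*√22 ≈ 14.271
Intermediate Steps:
p(W) = 1/(1 + W)
J = -⅕ (J = 2/(-2 + (7 - 11)*2) = 2/(-2 - 4*2) = 2/(-2 - 8) = 2/(-10) = 2*(-⅒) = -⅕ ≈ -0.20000)
√(150 + 48) + J*p(-2) = √(150 + 48) - 1/(5*(1 - 2)) = √198 - ⅕/(-1) = 3*√22 - ⅕*(-1) = 3*√22 + ⅕ = ⅕ + 3*√22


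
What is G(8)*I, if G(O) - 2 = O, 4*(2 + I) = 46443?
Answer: 232175/2 ≈ 1.1609e+5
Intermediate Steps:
I = 46435/4 (I = -2 + (¼)*46443 = -2 + 46443/4 = 46435/4 ≈ 11609.)
G(O) = 2 + O
G(8)*I = (2 + 8)*(46435/4) = 10*(46435/4) = 232175/2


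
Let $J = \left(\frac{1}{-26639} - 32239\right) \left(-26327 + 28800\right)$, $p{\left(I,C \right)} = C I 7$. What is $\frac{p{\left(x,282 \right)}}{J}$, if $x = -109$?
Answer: $\frac{955301179}{353974801251} \approx 0.0026988$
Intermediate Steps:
$p{\left(I,C \right)} = 7 C I$
$J = - \frac{2123848807506}{26639}$ ($J = \left(- \frac{1}{26639} - 32239\right) 2473 = \left(- \frac{858814722}{26639}\right) 2473 = - \frac{2123848807506}{26639} \approx -7.9727 \cdot 10^{7}$)
$\frac{p{\left(x,282 \right)}}{J} = \frac{7 \cdot 282 \left(-109\right)}{- \frac{2123848807506}{26639}} = \left(-215166\right) \left(- \frac{26639}{2123848807506}\right) = \frac{955301179}{353974801251}$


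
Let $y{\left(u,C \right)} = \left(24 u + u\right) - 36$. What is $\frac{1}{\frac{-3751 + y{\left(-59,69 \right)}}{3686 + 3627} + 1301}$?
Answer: $\frac{7313}{9508951} \approx 0.00076906$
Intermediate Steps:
$y{\left(u,C \right)} = -36 + 25 u$ ($y{\left(u,C \right)} = 25 u - 36 = -36 + 25 u$)
$\frac{1}{\frac{-3751 + y{\left(-59,69 \right)}}{3686 + 3627} + 1301} = \frac{1}{\frac{-3751 + \left(-36 + 25 \left(-59\right)\right)}{3686 + 3627} + 1301} = \frac{1}{\frac{-3751 - 1511}{7313} + 1301} = \frac{1}{\left(-3751 - 1511\right) \frac{1}{7313} + 1301} = \frac{1}{\left(-5262\right) \frac{1}{7313} + 1301} = \frac{1}{- \frac{5262}{7313} + 1301} = \frac{1}{\frac{9508951}{7313}} = \frac{7313}{9508951}$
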